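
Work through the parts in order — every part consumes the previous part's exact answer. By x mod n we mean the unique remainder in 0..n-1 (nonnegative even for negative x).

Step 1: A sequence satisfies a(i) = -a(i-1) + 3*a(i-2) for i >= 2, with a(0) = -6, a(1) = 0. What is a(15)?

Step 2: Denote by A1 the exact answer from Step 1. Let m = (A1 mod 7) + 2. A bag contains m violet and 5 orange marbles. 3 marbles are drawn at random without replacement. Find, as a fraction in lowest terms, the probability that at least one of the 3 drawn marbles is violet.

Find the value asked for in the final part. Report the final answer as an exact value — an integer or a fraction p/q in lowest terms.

11/12

Step 1: a(2) = -1*(0) + 3*(-6) = -18; iterating: a(2)=-18, a(3)=18, a(4)=-72, a(5)=126, a(6)=-342, a(7)=720, a(8)=-1746, a(9)=3906, a(10)=-9144, a(11)=20862, a(12)=-48294, a(13)=110880, a(14)=-255762, a(15)=588402; answer 588402
Step 2: A1 = 588402; m = 5; total draws C(10,3) = 120; complement C(5,3) = 10; favorable 120 - 10 = 110; P = 11/12; answer 11/12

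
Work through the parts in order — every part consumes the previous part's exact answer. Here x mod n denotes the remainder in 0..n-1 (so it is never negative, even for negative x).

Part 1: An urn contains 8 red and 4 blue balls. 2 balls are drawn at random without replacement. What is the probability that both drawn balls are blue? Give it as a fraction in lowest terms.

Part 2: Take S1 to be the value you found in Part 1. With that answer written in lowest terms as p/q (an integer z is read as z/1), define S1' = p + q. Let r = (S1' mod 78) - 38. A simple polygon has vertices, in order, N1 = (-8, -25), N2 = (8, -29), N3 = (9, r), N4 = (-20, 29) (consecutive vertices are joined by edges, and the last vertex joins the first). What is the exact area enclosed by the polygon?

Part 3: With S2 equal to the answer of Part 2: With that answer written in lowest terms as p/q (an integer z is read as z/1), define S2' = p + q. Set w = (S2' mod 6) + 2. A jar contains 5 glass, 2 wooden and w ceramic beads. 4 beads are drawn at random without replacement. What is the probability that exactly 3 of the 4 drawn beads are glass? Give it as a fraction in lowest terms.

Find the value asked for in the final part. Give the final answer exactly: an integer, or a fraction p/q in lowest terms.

Part 1: total draws C(12,2) = 66; favorable C(4,2) = 6; P = 1/11; answer 1/11
Part 2: S1 = 1/11; threaded value p + q = 12; r = -26; cross terms: (-8*-29 - 8*-25)=432, (8*-26 - 9*-29)=53, (9*29 - -20*-26)=-259, (-20*-25 - -8*29)=732; twice the area = |958| = 958; area = 479; answer 479
Part 3: S2 = 479; threaded value p + q = 480; w = 2; total draws C(9,4) = 126; favorable C(5,3)*C(4,1) = 40; P = 20/63; answer 20/63

20/63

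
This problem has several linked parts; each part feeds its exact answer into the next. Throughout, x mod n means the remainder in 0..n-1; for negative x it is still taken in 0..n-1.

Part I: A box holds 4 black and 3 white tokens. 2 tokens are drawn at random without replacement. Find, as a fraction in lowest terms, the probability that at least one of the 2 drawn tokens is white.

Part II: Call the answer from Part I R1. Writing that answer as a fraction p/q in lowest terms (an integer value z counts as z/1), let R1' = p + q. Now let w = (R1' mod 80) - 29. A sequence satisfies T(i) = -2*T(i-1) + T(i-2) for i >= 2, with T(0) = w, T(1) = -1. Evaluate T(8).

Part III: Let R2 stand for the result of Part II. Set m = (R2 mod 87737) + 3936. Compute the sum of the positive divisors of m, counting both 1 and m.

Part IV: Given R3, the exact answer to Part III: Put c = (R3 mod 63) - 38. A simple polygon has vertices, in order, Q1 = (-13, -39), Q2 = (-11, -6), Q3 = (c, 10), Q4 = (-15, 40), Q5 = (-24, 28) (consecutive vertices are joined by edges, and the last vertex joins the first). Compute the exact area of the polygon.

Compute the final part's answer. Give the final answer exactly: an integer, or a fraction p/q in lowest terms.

1023/2

Part I: total draws C(7,2) = 21; complement C(4,2) = 6; favorable 21 - 6 = 15; P = 5/7; answer 5/7
Part II: R1 = 5/7; threaded value p + q = 12; w = -17; T(2) = -2*(-1) + 1*(-17) = -15; iterating: T(2)=-15, T(3)=29, T(4)=-73, T(5)=175, T(6)=-423, T(7)=1021, T(8)=-2465; answer -2465
Part III: R2 = -2465; m = 89208; 89208 = 2^3 * 3^3 * 7 * 59; sigma = (1 + 2 + 4 + 8) * (1 + 3 + 9 + 27) * (1 + 7) * (1 + 59) = 15 * 40 * 8 * 60 = 288000; answer 288000
Part IV: R3 = 288000; c = -11; cross terms: (-13*-6 - -11*-39)=-351, (-11*10 - -11*-6)=-176, (-11*40 - -15*10)=-290, (-15*28 - -24*40)=540, (-24*-39 - -13*28)=1300; twice the area = |1023| = 1023; area = 1023/2; answer 1023/2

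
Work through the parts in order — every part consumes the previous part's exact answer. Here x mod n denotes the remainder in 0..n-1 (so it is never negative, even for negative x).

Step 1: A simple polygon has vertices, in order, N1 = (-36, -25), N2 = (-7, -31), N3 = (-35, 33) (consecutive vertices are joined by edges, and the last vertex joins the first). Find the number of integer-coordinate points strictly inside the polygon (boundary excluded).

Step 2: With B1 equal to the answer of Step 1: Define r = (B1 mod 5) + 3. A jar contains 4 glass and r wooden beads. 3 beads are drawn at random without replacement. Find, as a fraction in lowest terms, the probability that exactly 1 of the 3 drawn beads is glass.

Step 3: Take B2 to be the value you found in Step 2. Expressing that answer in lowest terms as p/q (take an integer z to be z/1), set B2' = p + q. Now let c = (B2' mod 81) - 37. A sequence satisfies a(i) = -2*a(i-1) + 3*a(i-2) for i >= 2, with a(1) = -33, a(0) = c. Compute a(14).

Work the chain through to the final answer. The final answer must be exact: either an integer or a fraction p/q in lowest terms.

Step 1: cross terms: (-36*-31 - -7*-25)=941, (-7*33 - -35*-31)=-1316, (-35*-25 - -36*33)=2063; twice the area = |1688| = 1688; area = 844; boundary points = 1 + 4 + 1 = 6; strictly interior points = area - boundary/2 + 1 = 842; answer 842
Step 2: B1 = 842; r = 5; total draws C(9,3) = 84; favorable C(4,1)*C(5,2) = 40; P = 10/21; answer 10/21
Step 3: B2 = 10/21; threaded value p + q = 31; c = -6; a(2) = -2*(-33) + 3*(-6) = 48; iterating: a(2)=48, a(3)=-195, a(4)=534, a(5)=-1653, a(6)=4908, a(7)=-14775, a(8)=44274, a(9)=-132873, a(10)=398568, a(11)=-1195755, a(12)=3587214, a(13)=-10761693, a(14)=32285028; answer 32285028

32285028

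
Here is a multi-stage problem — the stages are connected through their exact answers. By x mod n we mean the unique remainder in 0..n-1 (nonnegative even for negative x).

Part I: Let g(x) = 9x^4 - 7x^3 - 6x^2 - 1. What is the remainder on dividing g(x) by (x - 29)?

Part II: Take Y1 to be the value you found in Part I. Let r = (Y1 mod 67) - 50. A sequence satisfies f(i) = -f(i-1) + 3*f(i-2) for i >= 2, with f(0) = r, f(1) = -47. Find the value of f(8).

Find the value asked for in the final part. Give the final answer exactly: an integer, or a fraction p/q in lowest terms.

Part I: remainder = value at the root: 9*(29)^4 - 7*(29)^3 - 6*(29)^2 - 1 = (6365529) + (-170723) + (-5046) + (-1) = 6189759; answer 6189759
Part II: Y1 = 6189759; r = -19; f(2) = -1*(-47) + 3*(-19) = -10; iterating: f(2)=-10, f(3)=-131, f(4)=101, f(5)=-494, f(6)=797, f(7)=-2279, f(8)=4670; answer 4670

4670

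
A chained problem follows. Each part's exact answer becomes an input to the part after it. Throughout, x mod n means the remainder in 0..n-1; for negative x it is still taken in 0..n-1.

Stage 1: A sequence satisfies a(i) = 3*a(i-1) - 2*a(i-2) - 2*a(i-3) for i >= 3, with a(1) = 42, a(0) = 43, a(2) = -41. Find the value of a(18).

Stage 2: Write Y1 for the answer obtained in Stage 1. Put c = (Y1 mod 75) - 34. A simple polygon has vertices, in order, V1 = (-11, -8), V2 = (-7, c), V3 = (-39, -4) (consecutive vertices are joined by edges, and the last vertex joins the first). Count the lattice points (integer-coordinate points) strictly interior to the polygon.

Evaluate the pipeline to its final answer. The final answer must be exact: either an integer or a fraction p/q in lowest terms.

Stage 1: a(3) = 3*(-41) - 2*(42) - 2*(43) = -293; iterating: a(3)=-293, a(4)=-881, a(5)=-1975, a(6)=-3577, a(7)=-5019, a(8)=-3953, a(9)=5333, a(10)=33943, a(11)=99069, a(12)=218655, a(13)=389941, a(14)=534375, a(15)=385933, a(16)=-690833, a(17)=-3913115, a(18)=-11129545; answer -11129545
Stage 2: Y1 = -11129545; c = -29; cross terms: (-11*-29 - -7*-8)=263, (-7*-4 - -39*-29)=-1103, (-39*-8 - -11*-4)=268; twice the area = |-572| = 572; area = 286; boundary points = 1 + 1 + 4 = 6; strictly interior points = area - boundary/2 + 1 = 284; answer 284

284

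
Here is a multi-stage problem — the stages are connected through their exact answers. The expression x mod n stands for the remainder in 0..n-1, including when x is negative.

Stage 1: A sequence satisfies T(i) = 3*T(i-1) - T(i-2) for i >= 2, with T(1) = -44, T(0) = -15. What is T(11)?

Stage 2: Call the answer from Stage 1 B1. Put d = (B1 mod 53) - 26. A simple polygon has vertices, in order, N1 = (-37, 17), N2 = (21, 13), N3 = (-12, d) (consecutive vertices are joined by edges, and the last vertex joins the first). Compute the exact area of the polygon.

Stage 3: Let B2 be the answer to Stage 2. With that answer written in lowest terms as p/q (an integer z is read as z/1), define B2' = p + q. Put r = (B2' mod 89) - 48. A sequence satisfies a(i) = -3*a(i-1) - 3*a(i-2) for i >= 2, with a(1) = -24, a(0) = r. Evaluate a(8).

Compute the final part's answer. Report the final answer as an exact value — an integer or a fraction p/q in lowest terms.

Stage 1: T(2) = 3*(-44) - 1*(-15) = -117; iterating: T(2)=-117, T(3)=-307, T(4)=-804, T(5)=-2105, T(6)=-5511, T(7)=-14428, T(8)=-37773, T(9)=-98891, T(10)=-258900, T(11)=-677809; answer -677809
Stage 2: B1 = -677809; d = -18; cross terms: (-37*13 - 21*17)=-838, (21*-18 - -12*13)=-222, (-12*17 - -37*-18)=-870; twice the area = |-1930| = 1930; area = 965; answer 965
Stage 3: B2 = 965; threaded value p + q = 966; r = 28; a(2) = -3*(-24) - 3*(28) = -12; iterating: a(2)=-12, a(3)=108, a(4)=-288, a(5)=540, a(6)=-756, a(7)=648, a(8)=324; answer 324

324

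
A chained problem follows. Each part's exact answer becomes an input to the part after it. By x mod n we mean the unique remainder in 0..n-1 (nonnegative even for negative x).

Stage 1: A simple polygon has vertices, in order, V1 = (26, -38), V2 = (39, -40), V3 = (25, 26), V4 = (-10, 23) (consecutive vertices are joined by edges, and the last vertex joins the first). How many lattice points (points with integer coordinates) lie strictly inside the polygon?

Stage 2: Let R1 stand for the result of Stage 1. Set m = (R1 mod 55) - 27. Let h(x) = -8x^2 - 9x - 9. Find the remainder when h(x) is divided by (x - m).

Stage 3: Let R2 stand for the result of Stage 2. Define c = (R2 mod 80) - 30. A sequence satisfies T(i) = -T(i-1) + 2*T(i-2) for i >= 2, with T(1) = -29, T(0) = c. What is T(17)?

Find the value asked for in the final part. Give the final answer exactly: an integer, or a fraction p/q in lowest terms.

Stage 1: cross terms: (26*-40 - 39*-38)=442, (39*26 - 25*-40)=2014, (25*23 - -10*26)=835, (-10*-38 - 26*23)=-218; twice the area = |3073| = 3073; area = 3073/2; boundary points = 1 + 2 + 1 + 1 = 5; strictly interior points = area - boundary/2 + 1 = 1535; answer 1535
Stage 2: R1 = 1535; m = 23; remainder = value at the root: -8*(23)^2 - 9*(23)^1 - 9 = (-4232) + (-207) + (-9) = -4448; answer -4448
Stage 3: R2 = -4448; c = 2; T(2) = -1*(-29) + 2*(2) = 33; iterating: T(2)=33, T(3)=-91, T(4)=157, T(5)=-339, T(6)=653, T(7)=-1331, T(8)=2637, T(9)=-5299, T(10)=10573, T(11)=-21171, T(12)=42317, T(13)=-84659, T(14)=169293, T(15)=-338611, T(16)=677197, T(17)=-1354419; answer -1354419

-1354419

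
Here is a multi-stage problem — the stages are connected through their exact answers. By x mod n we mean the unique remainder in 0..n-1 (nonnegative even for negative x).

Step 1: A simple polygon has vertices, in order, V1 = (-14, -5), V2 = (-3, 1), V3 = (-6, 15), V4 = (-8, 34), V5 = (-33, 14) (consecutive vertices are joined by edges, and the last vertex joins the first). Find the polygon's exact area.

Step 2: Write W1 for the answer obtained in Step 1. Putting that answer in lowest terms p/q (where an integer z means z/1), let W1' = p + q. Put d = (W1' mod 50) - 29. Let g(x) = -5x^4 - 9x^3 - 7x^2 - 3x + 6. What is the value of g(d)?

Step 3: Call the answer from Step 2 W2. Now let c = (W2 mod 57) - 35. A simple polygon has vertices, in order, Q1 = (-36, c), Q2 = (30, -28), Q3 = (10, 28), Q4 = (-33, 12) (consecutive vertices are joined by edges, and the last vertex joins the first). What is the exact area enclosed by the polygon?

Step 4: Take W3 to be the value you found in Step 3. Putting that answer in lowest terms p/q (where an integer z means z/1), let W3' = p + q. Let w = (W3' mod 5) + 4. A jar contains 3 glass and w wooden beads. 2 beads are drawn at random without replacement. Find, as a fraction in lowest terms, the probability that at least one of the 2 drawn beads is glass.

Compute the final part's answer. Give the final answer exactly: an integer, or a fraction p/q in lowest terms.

Step 1: cross terms: (-14*1 - -3*-5)=-29, (-3*15 - -6*1)=-39, (-6*34 - -8*15)=-84, (-8*14 - -33*34)=1010, (-33*-5 - -14*14)=361; twice the area = |1219| = 1219; area = 1219/2; answer 1219/2
Step 2: W1 = 1219/2; threaded value p + q = 1221; d = -8; -5*(-8)^4 - 9*(-8)^3 - 7*(-8)^2 - 3*(-8)^1 + 6 = (-20480) + (4608) + (-448) + (24) + (6) = -16290; answer -16290
Step 3: W2 = -16290; c = -23; cross terms: (-36*-28 - 30*-23)=1698, (30*28 - 10*-28)=1120, (10*12 - -33*28)=1044, (-33*-23 - -36*12)=1191; twice the area = |5053| = 5053; area = 5053/2; answer 5053/2
Step 4: W3 = 5053/2; threaded value p + q = 5055; w = 4; total draws C(7,2) = 21; complement C(4,2) = 6; favorable 21 - 6 = 15; P = 5/7; answer 5/7

5/7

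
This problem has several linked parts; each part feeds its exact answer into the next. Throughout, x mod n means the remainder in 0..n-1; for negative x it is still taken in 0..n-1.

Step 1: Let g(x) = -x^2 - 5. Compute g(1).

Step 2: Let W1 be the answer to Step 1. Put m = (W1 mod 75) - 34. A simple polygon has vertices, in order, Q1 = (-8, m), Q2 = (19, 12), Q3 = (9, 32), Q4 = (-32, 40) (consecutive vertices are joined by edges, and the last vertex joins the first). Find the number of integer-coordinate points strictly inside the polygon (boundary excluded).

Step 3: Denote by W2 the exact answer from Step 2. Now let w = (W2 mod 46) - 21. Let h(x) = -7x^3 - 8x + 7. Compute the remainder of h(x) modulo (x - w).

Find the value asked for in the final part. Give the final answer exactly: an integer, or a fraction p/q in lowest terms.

Step 1: -1*(1)^2 - 5 = (-1) + (-5) = -6; answer -6
Step 2: W1 = -6; m = 35; cross terms: (-8*12 - 19*35)=-761, (19*32 - 9*12)=500, (9*40 - -32*32)=1384, (-32*35 - -8*40)=-800; twice the area = |323| = 323; area = 323/2; boundary points = 1 + 10 + 1 + 1 = 13; strictly interior points = area - boundary/2 + 1 = 156; answer 156
Step 3: W2 = 156; w = -3; remainder = value at the root: -7*(-3)^3 - 8*(-3)^1 + 7 = (189) + (24) + (7) = 220; answer 220

220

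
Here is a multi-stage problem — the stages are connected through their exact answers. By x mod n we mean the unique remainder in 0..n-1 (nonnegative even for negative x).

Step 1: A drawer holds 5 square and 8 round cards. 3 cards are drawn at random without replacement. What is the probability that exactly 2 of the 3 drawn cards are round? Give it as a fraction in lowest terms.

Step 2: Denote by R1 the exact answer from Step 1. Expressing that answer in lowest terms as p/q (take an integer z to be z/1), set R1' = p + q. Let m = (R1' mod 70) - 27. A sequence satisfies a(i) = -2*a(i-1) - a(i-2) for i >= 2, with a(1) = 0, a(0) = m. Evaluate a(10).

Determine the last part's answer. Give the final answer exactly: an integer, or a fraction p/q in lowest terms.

Step 1: total draws C(13,3) = 286; favorable C(8,2)*C(5,1) = 140; P = 70/143; answer 70/143
Step 2: R1 = 70/143; threaded value p + q = 213; m = -24; a(2) = -2*(0) - 1*(-24) = 24; iterating: a(2)=24, a(3)=-48, a(4)=72, a(5)=-96, a(6)=120, a(7)=-144, a(8)=168, a(9)=-192, a(10)=216; answer 216

216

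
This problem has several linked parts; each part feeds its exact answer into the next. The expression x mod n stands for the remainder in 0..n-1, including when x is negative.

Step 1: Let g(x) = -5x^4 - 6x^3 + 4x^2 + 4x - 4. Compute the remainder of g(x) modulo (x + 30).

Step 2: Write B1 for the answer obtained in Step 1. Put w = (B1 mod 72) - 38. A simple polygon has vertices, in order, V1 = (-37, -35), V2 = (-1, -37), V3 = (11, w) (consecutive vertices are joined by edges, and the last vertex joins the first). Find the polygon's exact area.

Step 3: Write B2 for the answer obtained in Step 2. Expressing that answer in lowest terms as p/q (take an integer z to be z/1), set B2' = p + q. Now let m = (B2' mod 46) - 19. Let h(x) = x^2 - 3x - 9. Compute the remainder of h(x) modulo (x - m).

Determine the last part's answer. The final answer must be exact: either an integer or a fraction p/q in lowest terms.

145

Step 1: remainder = value at the root: -5*(-30)^4 - 6*(-30)^3 + 4*(-30)^2 + 4*(-30)^1 - 4 = (-4050000) + (162000) + (3600) + (-120) + (-4) = -3884524; answer -3884524
Step 2: B1 = -3884524; w = -18; cross terms: (-37*-37 - -1*-35)=1334, (-1*-18 - 11*-37)=425, (11*-35 - -37*-18)=-1051; twice the area = |708| = 708; area = 354; answer 354
Step 3: B2 = 354; threaded value p + q = 355; m = 14; remainder = value at the root: 1*(14)^2 - 3*(14)^1 - 9 = (196) + (-42) + (-9) = 145; answer 145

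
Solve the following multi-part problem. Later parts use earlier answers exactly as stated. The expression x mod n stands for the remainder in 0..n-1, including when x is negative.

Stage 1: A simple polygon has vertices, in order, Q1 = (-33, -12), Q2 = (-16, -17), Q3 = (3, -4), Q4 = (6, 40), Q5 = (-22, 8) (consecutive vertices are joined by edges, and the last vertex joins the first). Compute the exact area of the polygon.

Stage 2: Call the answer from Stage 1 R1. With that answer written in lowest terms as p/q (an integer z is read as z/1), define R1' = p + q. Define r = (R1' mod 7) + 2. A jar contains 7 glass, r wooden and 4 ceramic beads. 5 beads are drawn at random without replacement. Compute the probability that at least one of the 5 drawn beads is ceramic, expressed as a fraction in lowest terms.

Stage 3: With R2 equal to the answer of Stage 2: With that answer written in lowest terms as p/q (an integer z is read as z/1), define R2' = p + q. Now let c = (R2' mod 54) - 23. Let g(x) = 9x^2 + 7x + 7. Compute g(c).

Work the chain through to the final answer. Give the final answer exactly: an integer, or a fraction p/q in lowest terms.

Stage 1: cross terms: (-33*-17 - -16*-12)=369, (-16*-4 - 3*-17)=115, (3*40 - 6*-4)=144, (6*8 - -22*40)=928, (-22*-12 - -33*8)=528; twice the area = |2084| = 2084; area = 1042; answer 1042
Stage 2: R1 = 1042; threaded value p + q = 1043; r = 2; total draws C(13,5) = 1287; complement C(9,5) = 126; favorable 1287 - 126 = 1161; P = 129/143; answer 129/143
Stage 3: R2 = 129/143; threaded value p + q = 272; c = -21; 9*(-21)^2 + 7*(-21)^1 + 7 = (3969) + (-147) + (7) = 3829; answer 3829

3829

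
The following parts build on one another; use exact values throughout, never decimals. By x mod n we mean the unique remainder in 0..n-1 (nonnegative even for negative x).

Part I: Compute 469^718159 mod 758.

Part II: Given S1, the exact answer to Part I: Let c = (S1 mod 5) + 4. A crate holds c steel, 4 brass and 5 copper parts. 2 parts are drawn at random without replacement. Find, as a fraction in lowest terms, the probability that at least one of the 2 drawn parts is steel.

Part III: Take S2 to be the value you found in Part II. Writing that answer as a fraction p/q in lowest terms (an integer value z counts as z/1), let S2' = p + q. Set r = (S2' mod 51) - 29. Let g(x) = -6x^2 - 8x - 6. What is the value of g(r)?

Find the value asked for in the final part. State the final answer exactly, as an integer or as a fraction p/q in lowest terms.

Part I: squarings mod 758: 469^1=469, 469^2=141, 469^4=173, 469^8=367, 469^16=523, 469^32=649, 469^64=511, 469^128=369, 469^256=479, 469^512=525, 469^1024=471, 469^2048=505, 469^4096=337, 469^8192=627, 469^16384=485, 469^32768=245, 469^65536=143, 469^131072=741, 469^262144=289, 469^524288=141; 469^718159 = 469^1 * 469^2 * 469^4 * 469^8 * 469^64 * 469^256 * 469^1024 * 469^4096 * 469^8192 * 469^16384 * 469^32768 * 469^131072 * 469^524288 = 117 (mod 758); answer 117
Part II: S1 = 117; c = 6; total draws C(15,2) = 105; complement C(9,2) = 36; favorable 105 - 36 = 69; P = 23/35; answer 23/35
Part III: S2 = 23/35; threaded value p + q = 58; r = -22; -6*(-22)^2 - 8*(-22)^1 - 6 = (-2904) + (176) + (-6) = -2734; answer -2734

-2734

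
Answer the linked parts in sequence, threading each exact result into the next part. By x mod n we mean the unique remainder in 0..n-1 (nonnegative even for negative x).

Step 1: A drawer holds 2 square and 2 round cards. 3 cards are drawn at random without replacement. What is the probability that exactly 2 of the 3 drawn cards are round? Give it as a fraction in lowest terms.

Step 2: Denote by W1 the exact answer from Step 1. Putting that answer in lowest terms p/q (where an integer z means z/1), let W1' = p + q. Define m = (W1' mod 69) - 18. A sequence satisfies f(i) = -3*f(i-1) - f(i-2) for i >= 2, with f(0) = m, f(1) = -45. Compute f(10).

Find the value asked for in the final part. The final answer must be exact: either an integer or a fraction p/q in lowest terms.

Step 1: total draws C(4,3) = 4; favorable C(2,2)*C(2,1) = 2; P = 1/2; answer 1/2
Step 2: W1 = 1/2; threaded value p + q = 3; m = -15; f(2) = -3*(-45) - 1*(-15) = 150; iterating: f(2)=150, f(3)=-405, f(4)=1065, f(5)=-2790, f(6)=7305, f(7)=-19125, f(8)=50070, f(9)=-131085, f(10)=343185; answer 343185

343185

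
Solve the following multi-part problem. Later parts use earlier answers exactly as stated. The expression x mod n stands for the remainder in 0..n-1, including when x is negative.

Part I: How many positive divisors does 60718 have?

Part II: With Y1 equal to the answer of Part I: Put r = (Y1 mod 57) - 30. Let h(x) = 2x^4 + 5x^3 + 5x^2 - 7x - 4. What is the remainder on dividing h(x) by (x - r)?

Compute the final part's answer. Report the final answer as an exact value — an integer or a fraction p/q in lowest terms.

417842

Part I: 60718 = 2 * 7 * 4337; number of divisors = (1+1) * (1+1) * (1+1) = 8; answer 8
Part II: Y1 = 8; r = -22; remainder = value at the root: 2*(-22)^4 + 5*(-22)^3 + 5*(-22)^2 - 7*(-22)^1 - 4 = (468512) + (-53240) + (2420) + (154) + (-4) = 417842; answer 417842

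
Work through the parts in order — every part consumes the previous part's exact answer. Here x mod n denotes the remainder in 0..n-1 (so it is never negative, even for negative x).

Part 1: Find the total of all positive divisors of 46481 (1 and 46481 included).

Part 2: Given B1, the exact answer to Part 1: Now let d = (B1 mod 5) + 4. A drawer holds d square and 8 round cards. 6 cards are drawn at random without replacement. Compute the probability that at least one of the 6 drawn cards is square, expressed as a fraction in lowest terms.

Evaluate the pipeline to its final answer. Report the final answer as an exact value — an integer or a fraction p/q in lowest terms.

425/429

Part 1: 46481 = 53 * 877; sigma = (1 + 53) * (1 + 877) = 54 * 878 = 47412; answer 47412
Part 2: B1 = 47412; d = 6; total draws C(14,6) = 3003; complement C(8,6) = 28; favorable 3003 - 28 = 2975; P = 425/429; answer 425/429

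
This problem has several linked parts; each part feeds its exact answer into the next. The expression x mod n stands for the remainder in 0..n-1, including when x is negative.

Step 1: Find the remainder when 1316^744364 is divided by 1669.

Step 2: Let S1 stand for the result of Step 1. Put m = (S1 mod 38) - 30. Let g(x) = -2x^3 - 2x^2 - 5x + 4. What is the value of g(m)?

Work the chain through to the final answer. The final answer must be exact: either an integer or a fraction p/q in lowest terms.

627

Step 1: squarings mod 1669: 1316^1=1316, 1316^2=1103, 1316^4=1577, 1316^8=119, 1316^16=809, 1316^32=233, 1316^64=881, 1316^128=76, 1316^256=769, 1316^512=535, 1316^1024=826, 1316^2048=1324, 1316^4096=526, 1316^8192=1291, 1316^16384=1019, 1316^32768=243, 1316^65536=634, 1316^131072=1396, 1316^262144=1093, 1316^524288=1314; 1316^744364 = 1316^4 * 1316^8 * 1316^32 * 1316^128 * 1316^256 * 1316^512 * 1316^2048 * 1316^4096 * 1316^16384 * 1316^65536 * 1316^131072 * 1316^524288 = 1429 (mod 1669); answer 1429
Step 2: S1 = 1429; m = -7; -2*(-7)^3 - 2*(-7)^2 - 5*(-7)^1 + 4 = (686) + (-98) + (35) + (4) = 627; answer 627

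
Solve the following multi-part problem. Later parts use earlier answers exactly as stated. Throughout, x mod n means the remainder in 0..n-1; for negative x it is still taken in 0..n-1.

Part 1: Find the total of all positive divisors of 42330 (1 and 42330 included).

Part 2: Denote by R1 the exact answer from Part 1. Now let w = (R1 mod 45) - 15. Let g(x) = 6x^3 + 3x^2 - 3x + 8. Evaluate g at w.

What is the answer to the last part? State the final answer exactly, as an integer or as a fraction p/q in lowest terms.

-1162

Part 1: 42330 = 2 * 3 * 5 * 17 * 83; sigma = (1 + 2) * (1 + 3) * (1 + 5) * (1 + 17) * (1 + 83) = 3 * 4 * 6 * 18 * 84 = 108864; answer 108864
Part 2: R1 = 108864; w = -6; 6*(-6)^3 + 3*(-6)^2 - 3*(-6)^1 + 8 = (-1296) + (108) + (18) + (8) = -1162; answer -1162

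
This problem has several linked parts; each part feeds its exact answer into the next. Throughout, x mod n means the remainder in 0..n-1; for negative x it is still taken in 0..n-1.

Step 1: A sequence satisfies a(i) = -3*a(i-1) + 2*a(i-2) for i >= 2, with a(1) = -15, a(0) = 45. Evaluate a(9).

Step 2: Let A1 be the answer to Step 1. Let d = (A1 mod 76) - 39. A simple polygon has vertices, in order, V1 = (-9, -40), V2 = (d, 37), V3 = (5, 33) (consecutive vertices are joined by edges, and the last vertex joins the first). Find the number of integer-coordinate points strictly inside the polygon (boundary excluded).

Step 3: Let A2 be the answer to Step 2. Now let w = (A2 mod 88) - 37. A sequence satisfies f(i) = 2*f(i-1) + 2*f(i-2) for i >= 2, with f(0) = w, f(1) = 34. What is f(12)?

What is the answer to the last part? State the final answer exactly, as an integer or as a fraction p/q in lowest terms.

Step 1: a(2) = -3*(-15) + 2*(45) = 135; iterating: a(2)=135, a(3)=-435, a(4)=1575, a(5)=-5595, a(6)=19935, a(7)=-70995, a(8)=252855, a(9)=-900555; answer -900555
Step 2: A1 = -900555; d = 6; cross terms: (-9*37 - 6*-40)=-93, (6*33 - 5*37)=13, (5*-40 - -9*33)=97; twice the area = |17| = 17; area = 17/2; boundary points = 1 + 1 + 1 = 3; strictly interior points = area - boundary/2 + 1 = 8; answer 8
Step 3: A2 = 8; w = -29; f(2) = 2*(34) + 2*(-29) = 10; iterating: f(2)=10, f(3)=88, f(4)=196, f(5)=568, f(6)=1528, f(7)=4192, f(8)=11440, f(9)=31264, f(10)=85408, f(11)=233344, f(12)=637504; answer 637504

637504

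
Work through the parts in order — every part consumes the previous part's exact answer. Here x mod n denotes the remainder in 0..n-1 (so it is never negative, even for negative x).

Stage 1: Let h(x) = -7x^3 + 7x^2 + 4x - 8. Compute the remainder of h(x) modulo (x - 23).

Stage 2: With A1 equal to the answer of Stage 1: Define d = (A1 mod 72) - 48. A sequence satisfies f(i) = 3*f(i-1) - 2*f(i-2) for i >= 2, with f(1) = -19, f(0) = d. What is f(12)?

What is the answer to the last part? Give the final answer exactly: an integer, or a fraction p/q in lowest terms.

-85993

Stage 1: remainder = value at the root: -7*(23)^3 + 7*(23)^2 + 4*(23)^1 - 8 = (-85169) + (3703) + (92) + (-8) = -81382; answer -81382
Stage 2: A1 = -81382; d = 2; f(2) = 3*(-19) - 2*(2) = -61; iterating: f(2)=-61, f(3)=-145, f(4)=-313, f(5)=-649, f(6)=-1321, f(7)=-2665, f(8)=-5353, f(9)=-10729, f(10)=-21481, f(11)=-42985, f(12)=-85993; answer -85993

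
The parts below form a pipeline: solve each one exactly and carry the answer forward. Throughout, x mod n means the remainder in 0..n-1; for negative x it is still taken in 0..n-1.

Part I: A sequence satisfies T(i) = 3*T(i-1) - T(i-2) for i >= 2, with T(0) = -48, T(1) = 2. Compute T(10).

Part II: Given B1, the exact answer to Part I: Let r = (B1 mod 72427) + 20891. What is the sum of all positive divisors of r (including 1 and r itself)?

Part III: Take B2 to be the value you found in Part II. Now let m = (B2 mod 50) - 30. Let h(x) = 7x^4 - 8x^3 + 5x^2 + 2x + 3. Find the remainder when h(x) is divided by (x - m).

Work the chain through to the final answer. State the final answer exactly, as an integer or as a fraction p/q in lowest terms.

Part I: T(2) = 3*(2) - 1*(-48) = 54; iterating: T(2)=54, T(3)=160, T(4)=426, T(5)=1118, T(6)=2928, T(7)=7666, T(8)=20070, T(9)=52544, T(10)=137562; answer 137562
Part II: B1 = 137562; r = 86026; 86026 = 2 * 43013; sigma = (1 + 2) * (1 + 43013) = 3 * 43014 = 129042; answer 129042
Part III: B2 = 129042; m = 12; remainder = value at the root: 7*(12)^4 - 8*(12)^3 + 5*(12)^2 + 2*(12)^1 + 3 = (145152) + (-13824) + (720) + (24) + (3) = 132075; answer 132075

132075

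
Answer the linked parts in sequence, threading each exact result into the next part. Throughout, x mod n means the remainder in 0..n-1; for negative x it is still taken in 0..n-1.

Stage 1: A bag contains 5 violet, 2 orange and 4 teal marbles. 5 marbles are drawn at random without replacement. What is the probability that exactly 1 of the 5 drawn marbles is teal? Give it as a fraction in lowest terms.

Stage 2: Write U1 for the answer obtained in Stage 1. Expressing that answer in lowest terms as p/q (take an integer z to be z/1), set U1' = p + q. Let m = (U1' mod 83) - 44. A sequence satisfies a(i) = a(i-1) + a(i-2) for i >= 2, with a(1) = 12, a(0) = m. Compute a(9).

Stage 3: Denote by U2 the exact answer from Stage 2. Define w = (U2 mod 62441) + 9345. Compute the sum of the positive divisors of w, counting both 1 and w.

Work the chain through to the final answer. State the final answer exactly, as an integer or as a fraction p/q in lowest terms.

Stage 1: total draws C(11,5) = 462; favorable C(4,1)*C(7,4) = 140; P = 10/33; answer 10/33
Stage 2: U1 = 10/33; threaded value p + q = 43; m = -1; a(2) = 1*(12) + 1*(-1) = 11; iterating: a(2)=11, a(3)=23, a(4)=34, a(5)=57, a(6)=91, a(7)=148, a(8)=239, a(9)=387; answer 387
Stage 3: U2 = 387; w = 9732; 9732 = 2^2 * 3 * 811; sigma = (1 + 2 + 4) * (1 + 3) * (1 + 811) = 7 * 4 * 812 = 22736; answer 22736

22736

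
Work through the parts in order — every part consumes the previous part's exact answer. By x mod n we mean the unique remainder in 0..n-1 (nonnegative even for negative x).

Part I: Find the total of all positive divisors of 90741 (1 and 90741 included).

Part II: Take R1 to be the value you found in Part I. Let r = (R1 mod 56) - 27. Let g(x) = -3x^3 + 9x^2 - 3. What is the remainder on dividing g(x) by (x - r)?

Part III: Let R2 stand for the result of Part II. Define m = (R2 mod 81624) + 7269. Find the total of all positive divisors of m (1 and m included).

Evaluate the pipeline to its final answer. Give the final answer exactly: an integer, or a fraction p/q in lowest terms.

17360

Part I: 90741 = 3 * 7 * 29 * 149; sigma = (1 + 3) * (1 + 7) * (1 + 29) * (1 + 149) = 4 * 8 * 30 * 150 = 144000; answer 144000
Part II: R1 = 144000; r = -3; remainder = value at the root: -3*(-3)^3 + 9*(-3)^2 - 3 = (81) + (81) + (-3) = 159; answer 159
Part III: R2 = 159; m = 7428; 7428 = 2^2 * 3 * 619; sigma = (1 + 2 + 4) * (1 + 3) * (1 + 619) = 7 * 4 * 620 = 17360; answer 17360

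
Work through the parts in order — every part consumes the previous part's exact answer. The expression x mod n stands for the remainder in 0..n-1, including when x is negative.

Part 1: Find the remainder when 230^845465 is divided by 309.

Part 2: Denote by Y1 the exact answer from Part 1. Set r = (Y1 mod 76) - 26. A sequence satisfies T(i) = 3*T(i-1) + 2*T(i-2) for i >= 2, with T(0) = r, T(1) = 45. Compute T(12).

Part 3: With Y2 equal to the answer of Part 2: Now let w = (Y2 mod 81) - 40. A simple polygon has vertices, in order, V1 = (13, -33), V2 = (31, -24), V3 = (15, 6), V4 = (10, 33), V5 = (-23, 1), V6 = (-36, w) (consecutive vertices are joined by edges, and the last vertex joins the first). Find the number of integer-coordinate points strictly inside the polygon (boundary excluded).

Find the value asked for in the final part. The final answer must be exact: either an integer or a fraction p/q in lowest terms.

Part 1: squarings mod 309: 230^1=230, 230^2=61, 230^4=13, 230^8=169, 230^16=133, 230^32=76, 230^64=214, 230^128=64, 230^256=79, 230^512=61, 230^1024=13, 230^2048=169, 230^4096=133, 230^8192=76, 230^16384=214, 230^32768=64, 230^65536=79, 230^131072=61, 230^262144=13, 230^524288=169; 230^845465 = 230^1 * 230^8 * 230^16 * 230^128 * 230^512 * 230^1024 * 230^8192 * 230^16384 * 230^32768 * 230^262144 * 230^524288 = 296 (mod 309); answer 296
Part 2: Y1 = 296; r = 42; T(2) = 3*(45) + 2*(42) = 219; iterating: T(2)=219, T(3)=747, T(4)=2679, T(5)=9531, T(6)=33951, T(7)=120915, T(8)=430647, T(9)=1533771, T(10)=5462607, T(11)=19455363, T(12)=69291303; answer 69291303
Part 3: Y2 = 69291303; w = -25; cross terms: (13*-24 - 31*-33)=711, (31*6 - 15*-24)=546, (15*33 - 10*6)=435, (10*1 - -23*33)=769, (-23*-25 - -36*1)=611, (-36*-33 - 13*-25)=1513; twice the area = |4585| = 4585; area = 4585/2; boundary points = 9 + 2 + 1 + 1 + 13 + 1 = 27; strictly interior points = area - boundary/2 + 1 = 2280; answer 2280

2280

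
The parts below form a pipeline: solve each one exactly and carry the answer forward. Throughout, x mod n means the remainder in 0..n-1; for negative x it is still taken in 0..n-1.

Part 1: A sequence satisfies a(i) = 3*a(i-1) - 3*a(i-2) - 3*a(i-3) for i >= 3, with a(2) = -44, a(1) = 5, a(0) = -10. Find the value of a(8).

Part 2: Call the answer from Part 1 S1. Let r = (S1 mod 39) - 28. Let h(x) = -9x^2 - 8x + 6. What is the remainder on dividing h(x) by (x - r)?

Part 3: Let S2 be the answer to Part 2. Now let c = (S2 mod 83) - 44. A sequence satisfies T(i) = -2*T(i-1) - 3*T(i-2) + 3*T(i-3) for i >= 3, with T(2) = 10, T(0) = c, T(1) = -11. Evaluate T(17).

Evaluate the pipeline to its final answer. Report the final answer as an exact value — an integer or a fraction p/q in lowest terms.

5303122

Part 1: a(3) = 3*(-44) - 3*(5) - 3*(-10) = -117; iterating: a(3)=-117, a(4)=-234, a(5)=-219, a(6)=396, a(7)=2547, a(8)=7110; answer 7110
Part 2: S1 = 7110; r = -16; remainder = value at the root: -9*(-16)^2 - 8*(-16)^1 + 6 = (-2304) + (128) + (6) = -2170; answer -2170
Part 3: S2 = -2170; c = 27; T(3) = -2*(10) - 3*(-11) + 3*(27) = 94; iterating: T(3)=94, T(4)=-251, T(5)=250, T(6)=535, T(7)=-2573, T(8)=4291, T(9)=742, T(10)=-22076, T(11)=54799, T(12)=-41144, T(13)=-148337, T(14)=584503, T(15)=-847427, T(16)=-503666, T(17)=5303122; answer 5303122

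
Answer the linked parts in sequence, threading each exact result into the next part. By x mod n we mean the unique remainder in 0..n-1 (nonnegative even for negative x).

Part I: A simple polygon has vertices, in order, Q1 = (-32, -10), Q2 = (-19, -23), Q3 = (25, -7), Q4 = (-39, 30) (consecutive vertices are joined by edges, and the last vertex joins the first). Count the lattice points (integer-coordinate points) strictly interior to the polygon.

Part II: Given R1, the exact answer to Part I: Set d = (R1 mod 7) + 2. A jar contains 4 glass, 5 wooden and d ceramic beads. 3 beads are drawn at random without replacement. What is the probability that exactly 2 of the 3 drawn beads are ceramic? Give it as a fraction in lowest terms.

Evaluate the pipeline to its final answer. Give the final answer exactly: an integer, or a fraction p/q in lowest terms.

Part I: cross terms: (-32*-23 - -19*-10)=546, (-19*-7 - 25*-23)=708, (25*30 - -39*-7)=477, (-39*-10 - -32*30)=1350; twice the area = |3081| = 3081; area = 3081/2; boundary points = 13 + 4 + 1 + 1 = 19; strictly interior points = area - boundary/2 + 1 = 1532; answer 1532
Part II: R1 = 1532; d = 8; total draws C(17,3) = 680; favorable C(8,2)*C(9,1) = 252; P = 63/170; answer 63/170

63/170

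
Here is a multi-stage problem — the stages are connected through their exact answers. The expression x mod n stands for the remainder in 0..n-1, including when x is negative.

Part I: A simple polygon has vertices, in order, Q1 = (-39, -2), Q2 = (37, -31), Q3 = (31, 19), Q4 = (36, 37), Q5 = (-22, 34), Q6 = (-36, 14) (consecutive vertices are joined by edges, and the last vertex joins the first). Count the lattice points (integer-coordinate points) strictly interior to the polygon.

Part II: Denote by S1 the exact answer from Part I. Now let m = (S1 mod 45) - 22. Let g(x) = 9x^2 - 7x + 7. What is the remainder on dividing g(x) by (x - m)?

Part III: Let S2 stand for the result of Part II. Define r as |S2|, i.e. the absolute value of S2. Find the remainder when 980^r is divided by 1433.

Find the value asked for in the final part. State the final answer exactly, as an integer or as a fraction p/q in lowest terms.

Part I: cross terms: (-39*-31 - 37*-2)=1283, (37*19 - 31*-31)=1664, (31*37 - 36*19)=463, (36*34 - -22*37)=2038, (-22*14 - -36*34)=916, (-36*-2 - -39*14)=618; twice the area = |6982| = 6982; area = 3491; boundary points = 1 + 2 + 1 + 1 + 2 + 1 = 8; strictly interior points = area - boundary/2 + 1 = 3488; answer 3488
Part II: S1 = 3488; m = 1; remainder = value at the root: 9*(1)^2 - 7*(1)^1 + 7 = (9) + (-7) + (7) = 9; answer 9
Part III: S2 = 9; r = 9; squarings mod 1433: 980^1=980, 980^2=290, 980^4=986, 980^8=622; 980^9 = 980^1 * 980^8 = 535 (mod 1433); answer 535

535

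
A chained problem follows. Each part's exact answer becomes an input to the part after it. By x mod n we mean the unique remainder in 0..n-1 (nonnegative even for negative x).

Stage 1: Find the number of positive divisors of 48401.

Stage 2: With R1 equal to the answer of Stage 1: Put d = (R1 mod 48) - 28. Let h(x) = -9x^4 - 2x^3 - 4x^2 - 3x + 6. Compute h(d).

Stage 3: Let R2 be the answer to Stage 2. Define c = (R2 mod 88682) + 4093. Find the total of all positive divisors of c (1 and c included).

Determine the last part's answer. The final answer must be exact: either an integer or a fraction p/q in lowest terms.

Stage 1: 48401 = 29 * 1669; number of divisors = (1+1) * (1+1) = 4; answer 4
Stage 2: R1 = 4; d = -24; -9*(-24)^4 - 2*(-24)^3 - 4*(-24)^2 - 3*(-24)^1 + 6 = (-2985984) + (27648) + (-2304) + (72) + (6) = -2960562; answer -2960562
Stage 3: R2 = -2960562; c = 58719; 58719 = 3 * 23^2 * 37; sigma = (1 + 3) * (1 + 23 + 529) * (1 + 37) = 4 * 553 * 38 = 84056; answer 84056

84056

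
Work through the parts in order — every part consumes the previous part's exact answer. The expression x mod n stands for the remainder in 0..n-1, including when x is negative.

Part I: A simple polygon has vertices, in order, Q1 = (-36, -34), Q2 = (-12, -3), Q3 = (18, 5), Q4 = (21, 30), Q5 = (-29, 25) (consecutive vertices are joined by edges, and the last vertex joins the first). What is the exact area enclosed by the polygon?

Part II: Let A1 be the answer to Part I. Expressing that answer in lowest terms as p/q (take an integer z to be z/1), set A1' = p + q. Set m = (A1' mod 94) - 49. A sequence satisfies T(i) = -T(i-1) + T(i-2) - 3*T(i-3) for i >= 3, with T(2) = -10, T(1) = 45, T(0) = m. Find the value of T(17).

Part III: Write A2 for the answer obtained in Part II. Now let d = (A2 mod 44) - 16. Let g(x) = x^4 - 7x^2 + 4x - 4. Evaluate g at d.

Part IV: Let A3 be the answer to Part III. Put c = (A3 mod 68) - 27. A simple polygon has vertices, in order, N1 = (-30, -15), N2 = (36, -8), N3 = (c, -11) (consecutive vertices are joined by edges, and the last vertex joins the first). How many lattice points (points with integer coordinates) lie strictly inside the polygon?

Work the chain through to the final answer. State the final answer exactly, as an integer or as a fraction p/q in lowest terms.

44

Part I: cross terms: (-36*-3 - -12*-34)=-300, (-12*5 - 18*-3)=-6, (18*30 - 21*5)=435, (21*25 - -29*30)=1395, (-29*-34 - -36*25)=1886; twice the area = |3410| = 3410; area = 1705; answer 1705
Part II: A1 = 1705; threaded value p + q = 1706; m = -35; T(3) = -1*(-10) + 1*(45) - 3*(-35) = 160; iterating: T(3)=160, T(4)=-305, T(5)=495, T(6)=-1280, T(7)=2690, T(8)=-5455, T(9)=11985, T(10)=-25510, T(11)=53860, T(12)=-115325, T(13)=245715, T(14)=-522620, T(15)=1114310, T(16)=-2374075, T(17)=5056245; answer 5056245
Part III: A2 = 5056245; d = 13; 1*(13)^4 - 7*(13)^2 + 4*(13)^1 - 4 = (28561) + (-1183) + (52) + (-4) = 27426; answer 27426
Part IV: A3 = 27426; c = -5; cross terms: (-30*-8 - 36*-15)=780, (36*-11 - -5*-8)=-436, (-5*-15 - -30*-11)=-255; twice the area = |89| = 89; area = 89/2; boundary points = 1 + 1 + 1 = 3; strictly interior points = area - boundary/2 + 1 = 44; answer 44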